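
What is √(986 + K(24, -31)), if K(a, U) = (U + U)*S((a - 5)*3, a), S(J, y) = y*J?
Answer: I*√83830 ≈ 289.53*I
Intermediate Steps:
S(J, y) = J*y
K(a, U) = 2*U*a*(-15 + 3*a) (K(a, U) = (U + U)*(((a - 5)*3)*a) = (2*U)*(((-5 + a)*3)*a) = (2*U)*((-15 + 3*a)*a) = (2*U)*(a*(-15 + 3*a)) = 2*U*a*(-15 + 3*a))
√(986 + K(24, -31)) = √(986 + 6*(-31)*24*(-5 + 24)) = √(986 + 6*(-31)*24*19) = √(986 - 84816) = √(-83830) = I*√83830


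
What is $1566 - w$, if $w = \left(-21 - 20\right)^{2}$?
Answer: $-115$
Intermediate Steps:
$w = 1681$ ($w = \left(-41\right)^{2} = 1681$)
$1566 - w = 1566 - 1681 = -115$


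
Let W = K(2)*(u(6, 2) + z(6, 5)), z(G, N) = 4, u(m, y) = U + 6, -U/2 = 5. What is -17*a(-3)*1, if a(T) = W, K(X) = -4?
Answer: 0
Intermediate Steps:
U = -10 (U = -2*5 = -10)
u(m, y) = -4 (u(m, y) = -10 + 6 = -4)
W = 0 (W = -4*(-4 + 4) = -4*0 = 0)
a(T) = 0
-17*a(-3)*1 = -17*0*1 = 0*1 = 0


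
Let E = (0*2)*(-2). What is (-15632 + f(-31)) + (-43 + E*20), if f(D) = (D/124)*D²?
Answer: -63661/4 ≈ -15915.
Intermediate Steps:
E = 0 (E = 0*(-2) = 0)
f(D) = D³/124 (f(D) = (D*(1/124))*D² = (D/124)*D² = D³/124)
(-15632 + f(-31)) + (-43 + E*20) = (-15632 + (1/124)*(-31)³) + (-43 + 0*20) = (-15632 + (1/124)*(-29791)) + (-43 + 0) = (-15632 - 961/4) - 43 = -63489/4 - 43 = -63661/4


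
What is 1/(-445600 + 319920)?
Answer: -1/125680 ≈ -7.9567e-6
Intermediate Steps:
1/(-445600 + 319920) = 1/(-125680) = -1/125680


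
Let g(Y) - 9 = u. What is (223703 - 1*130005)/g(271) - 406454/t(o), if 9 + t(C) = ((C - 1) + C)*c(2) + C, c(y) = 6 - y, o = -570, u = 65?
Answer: 6918465/5143 ≈ 1345.2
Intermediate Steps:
g(Y) = 74 (g(Y) = 9 + 65 = 74)
t(C) = -13 + 9*C (t(C) = -9 + (((C - 1) + C)*(6 - 1*2) + C) = -9 + (((-1 + C) + C)*(6 - 2) + C) = -9 + ((-1 + 2*C)*4 + C) = -9 + ((-4 + 8*C) + C) = -9 + (-4 + 9*C) = -13 + 9*C)
(223703 - 1*130005)/g(271) - 406454/t(o) = (223703 - 1*130005)/74 - 406454/(-13 + 9*(-570)) = (223703 - 130005)*(1/74) - 406454/(-13 - 5130) = 93698*(1/74) - 406454/(-5143) = 46849/37 - 406454*(-1/5143) = 46849/37 + 406454/5143 = 6918465/5143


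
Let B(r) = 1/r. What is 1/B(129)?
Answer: 129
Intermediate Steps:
1/B(129) = 1/(1/129) = 129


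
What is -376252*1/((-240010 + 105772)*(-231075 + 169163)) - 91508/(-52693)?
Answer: 190124487830453/109482130612452 ≈ 1.7366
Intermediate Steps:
-376252*1/((-240010 + 105772)*(-231075 + 169163)) - 91508/(-52693) = -376252/((-61912*(-134238))) - 91508*(-1/52693) = -376252/8310943056 + 91508/52693 = -376252*1/8310943056 + 91508/52693 = -94063/2077735764 + 91508/52693 = 190124487830453/109482130612452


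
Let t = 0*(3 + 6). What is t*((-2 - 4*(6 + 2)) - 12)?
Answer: 0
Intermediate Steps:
t = 0 (t = 0*9 = 0)
t*((-2 - 4*(6 + 2)) - 12) = 0*((-2 - 4*(6 + 2)) - 12) = 0*((-2 - 4*8) - 12) = 0*((-2 - 32) - 12) = 0*(-34 - 12) = 0*(-46) = 0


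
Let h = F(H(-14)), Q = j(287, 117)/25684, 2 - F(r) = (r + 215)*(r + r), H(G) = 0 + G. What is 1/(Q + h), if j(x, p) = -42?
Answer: 12842/72300439 ≈ 0.00017762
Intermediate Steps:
H(G) = G
F(r) = 2 - 2*r*(215 + r) (F(r) = 2 - (r + 215)*(r + r) = 2 - (215 + r)*2*r = 2 - 2*r*(215 + r))
Q = -21/12842 (Q = -42/25684 = -42*1/25684 = -21/12842 ≈ -0.0016353)
h = 5630 (h = 2 - 430*(-14) - 2*(-14)**2 = 2 + 6020 - 2*196 = 2 + 6020 - 392 = 5630)
1/(Q + h) = 1/(-21/12842 + 5630) = 1/(72300439/12842) = 12842/72300439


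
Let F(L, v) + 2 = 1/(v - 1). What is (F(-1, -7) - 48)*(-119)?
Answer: 47719/8 ≈ 5964.9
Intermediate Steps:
F(L, v) = -2 + 1/(-1 + v) (F(L, v) = -2 + 1/(v - 1) = -2 + 1/(-1 + v))
(F(-1, -7) - 48)*(-119) = ((3 - 2*(-7))/(-1 - 7) - 48)*(-119) = ((3 + 14)/(-8) - 48)*(-119) = (-⅛*17 - 48)*(-119) = (-17/8 - 48)*(-119) = -401/8*(-119) = 47719/8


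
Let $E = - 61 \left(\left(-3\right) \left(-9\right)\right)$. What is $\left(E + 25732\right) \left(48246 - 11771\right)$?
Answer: $878500375$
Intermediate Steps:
$E = -1647$ ($E = \left(-61\right) 27 = -1647$)
$\left(E + 25732\right) \left(48246 - 11771\right) = \left(-1647 + 25732\right) \left(48246 - 11771\right) = 24085 \cdot 36475 = 878500375$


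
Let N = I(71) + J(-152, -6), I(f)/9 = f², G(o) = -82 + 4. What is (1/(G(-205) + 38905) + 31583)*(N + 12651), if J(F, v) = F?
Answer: 70961974181256/38827 ≈ 1.8276e+9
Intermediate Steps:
G(o) = -78
I(f) = 9*f²
N = 45217 (N = 9*71² - 152 = 9*5041 - 152 = 45369 - 152 = 45217)
(1/(G(-205) + 38905) + 31583)*(N + 12651) = (1/(-78 + 38905) + 31583)*(45217 + 12651) = (1/38827 + 31583)*57868 = (1226273142/38827)*57868 = 70961974181256/38827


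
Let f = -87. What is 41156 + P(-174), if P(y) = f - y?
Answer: 41243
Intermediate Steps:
P(y) = -87 - y
41156 + P(-174) = 41156 + (-87 - 1*(-174)) = 41156 + (-87 + 174) = 41156 + 87 = 41243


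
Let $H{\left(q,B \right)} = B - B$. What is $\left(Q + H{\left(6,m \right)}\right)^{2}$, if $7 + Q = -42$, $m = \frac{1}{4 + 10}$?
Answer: $2401$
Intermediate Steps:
$m = \frac{1}{14} \approx 0.071429$
$Q = -49$ ($Q = -7 - 42 = -49$)
$H{\left(q,B \right)} = 0$
$\left(Q + H{\left(6,m \right)}\right)^{2} = \left(-49 + 0\right)^{2} = \left(-49\right)^{2} = 2401$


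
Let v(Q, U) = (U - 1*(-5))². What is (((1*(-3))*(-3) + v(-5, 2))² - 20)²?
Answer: 11182336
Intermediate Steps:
v(Q, U) = (5 + U)² (v(Q, U) = (U + 5)² = (5 + U)²)
(((1*(-3))*(-3) + v(-5, 2))² - 20)² = (((1*(-3))*(-3) + (5 + 2)²)² - 20)² = ((-3*(-3) + 7²)² - 20)² = ((9 + 49)² - 20)² = (58² - 20)² = (3364 - 20)² = 3344² = 11182336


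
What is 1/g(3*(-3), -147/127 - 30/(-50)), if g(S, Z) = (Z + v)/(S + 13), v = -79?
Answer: -2540/50519 ≈ -0.050278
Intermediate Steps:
g(S, Z) = (-79 + Z)/(13 + S) (g(S, Z) = (Z - 79)/(S + 13) = (-79 + Z)/(13 + S))
1/g(3*(-3), -147/127 - 30/(-50)) = 1/((-79 + (-147/127 - 30/(-50)))/(13 + 3*(-3))) = 1/((-79 + (-147*1/127 - 30*(-1/50)))/(13 - 9)) = 1/((-79 + (-147/127 + ⅗))/4) = 1/((-79 - 354/635)/4) = 1/((¼)*(-50519/635)) = 1/(-50519/2540) = -2540/50519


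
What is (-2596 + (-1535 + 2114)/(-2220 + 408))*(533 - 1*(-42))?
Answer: -901701775/604 ≈ -1.4929e+6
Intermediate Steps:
(-2596 + (-1535 + 2114)/(-2220 + 408))*(533 - 1*(-42)) = (-2596 + 579/(-1812))*(533 + 42) = (-2596 + 579*(-1/1812))*575 = (-2596 - 193/604)*575 = -1568177/604*575 = -901701775/604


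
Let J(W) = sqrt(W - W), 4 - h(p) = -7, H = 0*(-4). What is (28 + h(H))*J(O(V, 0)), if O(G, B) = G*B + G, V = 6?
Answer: 0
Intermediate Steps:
H = 0
h(p) = 11 (h(p) = 4 - 1*(-7) = 4 + 7 = 11)
O(G, B) = G + B*G (O(G, B) = B*G + G = G + B*G)
J(W) = 0 (J(W) = sqrt(0) = 0)
(28 + h(H))*J(O(V, 0)) = (28 + 11)*0 = 39*0 = 0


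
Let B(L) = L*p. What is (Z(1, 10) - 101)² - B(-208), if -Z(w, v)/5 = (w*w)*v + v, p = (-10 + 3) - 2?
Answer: 38529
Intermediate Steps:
p = -9 (p = -7 - 2 = -9)
Z(w, v) = -5*v - 5*v*w² (Z(w, v) = -5*((w*w)*v + v) = -5*(w²*v + v) = -5*(v*w² + v) = -5*(v + v*w²) = -5*v - 5*v*w²)
B(L) = -9*L (B(L) = L*(-9) = -9*L)
(Z(1, 10) - 101)² - B(-208) = (-5*10*(1 + 1²) - 101)² - (-9)*(-208) = (-5*10*(1 + 1) - 101)² - 1*1872 = (-5*10*2 - 101)² - 1872 = (-100 - 101)² - 1872 = (-201)² - 1872 = 40401 - 1872 = 38529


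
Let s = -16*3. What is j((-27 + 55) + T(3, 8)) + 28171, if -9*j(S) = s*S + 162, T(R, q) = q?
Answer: 28345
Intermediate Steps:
s = -48
j(S) = -18 + 16*S/3 (j(S) = -(-48*S + 162)/9 = -(162 - 48*S)/9 = -18 + 16*S/3)
j((-27 + 55) + T(3, 8)) + 28171 = (-18 + 16*((-27 + 55) + 8)/3) + 28171 = (-18 + 16*(28 + 8)/3) + 28171 = (-18 + (16/3)*36) + 28171 = (-18 + 192) + 28171 = 174 + 28171 = 28345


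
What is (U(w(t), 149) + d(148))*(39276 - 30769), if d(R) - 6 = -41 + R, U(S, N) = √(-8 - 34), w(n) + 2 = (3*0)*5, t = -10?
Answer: 961291 + 8507*I*√42 ≈ 9.6129e+5 + 55132.0*I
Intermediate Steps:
w(n) = -2 (w(n) = -2 + (3*0)*5 = -2 + 0*5 = -2 + 0 = -2)
U(S, N) = I*√42 (U(S, N) = √(-42) = I*√42)
d(R) = -35 + R (d(R) = 6 + (-41 + R) = -35 + R)
(U(w(t), 149) + d(148))*(39276 - 30769) = (I*√42 + (-35 + 148))*(39276 - 30769) = (I*√42 + 113)*8507 = (113 + I*√42)*8507 = 961291 + 8507*I*√42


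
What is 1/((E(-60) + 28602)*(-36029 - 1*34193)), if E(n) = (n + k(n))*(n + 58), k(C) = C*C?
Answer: -1/1511317884 ≈ -6.6167e-10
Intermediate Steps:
k(C) = C**2
E(n) = (58 + n)*(n + n**2) (E(n) = (n + n**2)*(n + 58) = (n + n**2)*(58 + n) = (58 + n)*(n + n**2))
1/((E(-60) + 28602)*(-36029 - 1*34193)) = 1/((-60*(58 + (-60)**2 + 59*(-60)) + 28602)*(-36029 - 1*34193)) = 1/((-60*(58 + 3600 - 3540) + 28602)*(-36029 - 34193)) = 1/((-60*118 + 28602)*(-70222)) = 1/((-7080 + 28602)*(-70222)) = 1/(21522*(-70222)) = 1/(-1511317884) = -1/1511317884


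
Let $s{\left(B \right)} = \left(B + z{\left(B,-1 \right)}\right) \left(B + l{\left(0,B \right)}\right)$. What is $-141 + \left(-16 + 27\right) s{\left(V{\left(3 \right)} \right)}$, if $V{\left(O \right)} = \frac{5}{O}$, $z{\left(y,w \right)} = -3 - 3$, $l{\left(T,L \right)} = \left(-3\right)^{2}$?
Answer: $- \frac{5845}{9} \approx -649.44$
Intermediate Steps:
$l{\left(T,L \right)} = 9$
$z{\left(y,w \right)} = -6$
$s{\left(B \right)} = \left(-6 + B\right) \left(9 + B\right)$ ($s{\left(B \right)} = \left(B - 6\right) \left(B + 9\right) = \left(-6 + B\right) \left(9 + B\right)$)
$-141 + \left(-16 + 27\right) s{\left(V{\left(3 \right)} \right)} = -141 + \left(-16 + 27\right) \left(-54 + \left(\frac{5}{3}\right)^{2} + 3 \cdot \frac{5}{3}\right) = -141 + 11 \left(-54 + \left(5 \cdot \frac{1}{3}\right)^{2} + 3 \cdot 5 \cdot \frac{1}{3}\right) = -141 + 11 \left(-54 + \left(\frac{5}{3}\right)^{2} + 3 \cdot \frac{5}{3}\right) = -141 + 11 \left(-54 + \frac{25}{9} + 5\right) = -141 + 11 \left(- \frac{416}{9}\right) = -141 - \frac{4576}{9} = - \frac{5845}{9}$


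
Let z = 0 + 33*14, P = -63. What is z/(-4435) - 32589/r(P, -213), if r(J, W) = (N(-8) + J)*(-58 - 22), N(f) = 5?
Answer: -29335179/4115680 ≈ -7.1277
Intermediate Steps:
z = 462 (z = 0 + 462 = 462)
r(J, W) = -400 - 80*J (r(J, W) = (5 + J)*(-58 - 22) = (5 + J)*(-80) = -400 - 80*J)
z/(-4435) - 32589/r(P, -213) = 462/(-4435) - 32589/(-400 - 80*(-63)) = 462*(-1/4435) - 32589/(-400 + 5040) = -462/4435 - 32589/4640 = -29335179/4115680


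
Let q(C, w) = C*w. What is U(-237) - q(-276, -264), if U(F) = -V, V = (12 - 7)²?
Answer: -72889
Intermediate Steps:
V = 25 (V = 5² = 25)
U(F) = -25 (U(F) = -1*25 = -25)
U(-237) - q(-276, -264) = -25 - (-276)*(-264) = -25 - 1*72864 = -25 - 72864 = -72889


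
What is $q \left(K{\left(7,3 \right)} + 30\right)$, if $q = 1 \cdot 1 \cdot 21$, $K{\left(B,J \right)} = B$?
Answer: $777$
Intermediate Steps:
$q = 21$ ($q = 1 \cdot 21 = 21$)
$q \left(K{\left(7,3 \right)} + 30\right) = 21 \left(7 + 30\right) = 21 \cdot 37 = 777$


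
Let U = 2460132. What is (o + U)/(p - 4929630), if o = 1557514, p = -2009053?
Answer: -4017646/6938683 ≈ -0.57902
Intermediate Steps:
(o + U)/(p - 4929630) = (1557514 + 2460132)/(-2009053 - 4929630) = 4017646/(-6938683) = 4017646*(-1/6938683) = -4017646/6938683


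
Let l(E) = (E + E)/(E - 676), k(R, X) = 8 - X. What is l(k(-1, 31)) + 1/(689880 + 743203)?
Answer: 65922517/1001725017 ≈ 0.065809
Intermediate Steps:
l(E) = 2*E/(-676 + E) (l(E) = (2*E)/(-676 + E) = 2*E/(-676 + E))
l(k(-1, 31)) + 1/(689880 + 743203) = 2*(8 - 1*31)/(-676 + (8 - 1*31)) + 1/(689880 + 743203) = 2*(8 - 31)/(-676 + (8 - 31)) + 1/1433083 = 2*(-23)/(-676 - 23) + 1/1433083 = 2*(-23)/(-699) + 1/1433083 = 2*(-23)*(-1/699) + 1/1433083 = 46/699 + 1/1433083 = 65922517/1001725017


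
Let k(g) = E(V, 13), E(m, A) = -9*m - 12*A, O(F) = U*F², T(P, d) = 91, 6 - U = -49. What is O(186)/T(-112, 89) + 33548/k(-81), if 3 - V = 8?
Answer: 208155712/10101 ≈ 20607.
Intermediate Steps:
U = 55 (U = 6 - 1*(-49) = 6 + 49 = 55)
V = -5 (V = 3 - 1*8 = 3 - 8 = -5)
O(F) = 55*F²
E(m, A) = -12*A - 9*m
k(g) = -111 (k(g) = -12*13 - 9*(-5) = -156 + 45 = -111)
O(186)/T(-112, 89) + 33548/k(-81) = (55*186²)/91 + 33548/(-111) = (55*34596)*(1/91) + 33548*(-1/111) = 1902780*(1/91) - 33548/111 = 1902780/91 - 33548/111 = 208155712/10101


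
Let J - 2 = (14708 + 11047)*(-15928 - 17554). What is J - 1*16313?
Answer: -862345221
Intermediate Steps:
J = -862328908 (J = 2 + (14708 + 11047)*(-15928 - 17554) = 2 + 25755*(-33482) = 2 - 862328910 = -862328908)
J - 1*16313 = -862328908 - 1*16313 = -862328908 - 16313 = -862345221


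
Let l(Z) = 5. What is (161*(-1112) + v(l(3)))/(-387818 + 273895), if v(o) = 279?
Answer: 178753/113923 ≈ 1.5691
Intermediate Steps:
(161*(-1112) + v(l(3)))/(-387818 + 273895) = (161*(-1112) + 279)/(-387818 + 273895) = (-179032 + 279)/(-113923) = -178753*(-1/113923) = 178753/113923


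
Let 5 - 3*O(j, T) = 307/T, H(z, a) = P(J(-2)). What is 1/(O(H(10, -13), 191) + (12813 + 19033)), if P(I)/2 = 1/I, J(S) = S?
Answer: 191/6082802 ≈ 3.1400e-5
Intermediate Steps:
P(I) = 2/I (P(I) = 2*(1/I) = 2/I)
H(z, a) = -1 (H(z, a) = 2/(-2) = 2*(-½) = -1)
O(j, T) = 5/3 - 307/(3*T)
1/(O(H(10, -13), 191) + (12813 + 19033)) = 1/((⅓)*(-307 + 5*191)/191 + (12813 + 19033)) = 1/((⅓)*(1/191)*(-307 + 955) + 31846) = 1/((⅓)*(1/191)*648 + 31846) = 1/(216/191 + 31846) = 1/(6082802/191) = 191/6082802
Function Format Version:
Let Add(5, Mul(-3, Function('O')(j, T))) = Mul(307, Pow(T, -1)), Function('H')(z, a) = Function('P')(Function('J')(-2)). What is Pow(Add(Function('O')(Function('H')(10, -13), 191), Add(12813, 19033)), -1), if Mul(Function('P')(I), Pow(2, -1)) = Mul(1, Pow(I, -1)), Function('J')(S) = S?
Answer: Rational(191, 6082802) ≈ 3.1400e-5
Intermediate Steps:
Function('P')(I) = Mul(2, Pow(I, -1)) (Function('P')(I) = Mul(2, Mul(1, Pow(I, -1))) = Mul(2, Pow(I, -1)))
Function('H')(z, a) = -1 (Function('H')(z, a) = Mul(2, Pow(-2, -1)) = Mul(2, Rational(-1, 2)) = -1)
Function('O')(j, T) = Add(Rational(5, 3), Mul(Rational(-307, 3), Pow(T, -1))) (Function('O')(j, T) = Add(Rational(5, 3), Mul(Rational(-1, 3), Mul(307, Pow(T, -1)))) = Add(Rational(5, 3), Mul(Rational(-307, 3), Pow(T, -1))))
Pow(Add(Function('O')(Function('H')(10, -13), 191), Add(12813, 19033)), -1) = Pow(Add(Mul(Rational(1, 3), Pow(191, -1), Add(-307, Mul(5, 191))), Add(12813, 19033)), -1) = Pow(Add(Mul(Rational(1, 3), Rational(1, 191), Add(-307, 955)), 31846), -1) = Pow(Add(Mul(Rational(1, 3), Rational(1, 191), 648), 31846), -1) = Pow(Add(Rational(216, 191), 31846), -1) = Pow(Rational(6082802, 191), -1) = Rational(191, 6082802)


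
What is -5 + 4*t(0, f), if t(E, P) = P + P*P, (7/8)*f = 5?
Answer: 7275/49 ≈ 148.47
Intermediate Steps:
f = 40/7 (f = (8/7)*5 = 40/7 ≈ 5.7143)
t(E, P) = P + P²
-5 + 4*t(0, f) = -5 + 4*(40*(1 + 40/7)/7) = -5 + 4*((40/7)*(47/7)) = -5 + 4*(1880/49) = -5 + 7520/49 = 7275/49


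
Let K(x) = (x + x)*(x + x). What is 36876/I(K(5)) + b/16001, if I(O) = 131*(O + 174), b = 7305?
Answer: 426129273/287169947 ≈ 1.4839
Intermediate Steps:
K(x) = 4*x² (K(x) = (2*x)*(2*x) = 4*x²)
I(O) = 22794 + 131*O (I(O) = 131*(174 + O) = 22794 + 131*O)
36876/I(K(5)) + b/16001 = 36876/(22794 + 131*(4*5²)) + 7305/16001 = 36876/(22794 + 131*(4*25)) + 7305*(1/16001) = 36876/(22794 + 131*100) + 7305/16001 = 36876/(22794 + 13100) + 7305/16001 = 36876/35894 + 7305/16001 = 36876*(1/35894) + 7305/16001 = 18438/17947 + 7305/16001 = 426129273/287169947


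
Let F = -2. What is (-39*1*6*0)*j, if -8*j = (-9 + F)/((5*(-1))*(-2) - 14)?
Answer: 0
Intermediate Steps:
j = -11/32 (j = -(-9 - 2)/(8*((5*(-1))*(-2) - 14)) = -(-11)/(8*(-5*(-2) - 14)) = -(-11)/(8*(10 - 14)) = -(-11)/(8*(-4)) = -(-11)*(-1)/(8*4) = -⅛*11/4 = -11/32 ≈ -0.34375)
(-39*1*6*0)*j = -39*1*6*0*(-11/32) = -234*0*(-11/32) = -39*0*(-11/32) = 0*(-11/32) = 0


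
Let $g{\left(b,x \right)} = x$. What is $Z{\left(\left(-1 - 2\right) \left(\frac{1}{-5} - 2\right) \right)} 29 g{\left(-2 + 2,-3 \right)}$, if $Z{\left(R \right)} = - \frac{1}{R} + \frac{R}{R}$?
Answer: $- \frac{812}{11} \approx -73.818$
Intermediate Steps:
$Z{\left(R \right)} = 1 - \frac{1}{R}$ ($Z{\left(R \right)} = - \frac{1}{R} + 1 = 1 - \frac{1}{R}$)
$Z{\left(\left(-1 - 2\right) \left(\frac{1}{-5} - 2\right) \right)} 29 g{\left(-2 + 2,-3 \right)} = \frac{-1 + \left(-1 - 2\right) \left(\frac{1}{-5} - 2\right)}{\left(-1 - 2\right) \left(\frac{1}{-5} - 2\right)} 29 \left(-3\right) = \frac{-1 - 3 \left(- \frac{1}{5} - 2\right)}{\left(-3\right) \left(- \frac{1}{5} - 2\right)} 29 \left(-3\right) = \frac{-1 - - \frac{33}{5}}{\left(-3\right) \left(- \frac{11}{5}\right)} 29 \left(-3\right) = \frac{-1 + \frac{33}{5}}{\frac{33}{5}} \cdot 29 \left(-3\right) = \frac{5}{33} \cdot \frac{28}{5} \cdot 29 \left(-3\right) = \frac{28}{33} \cdot 29 \left(-3\right) = \frac{812}{33} \left(-3\right) = - \frac{812}{11}$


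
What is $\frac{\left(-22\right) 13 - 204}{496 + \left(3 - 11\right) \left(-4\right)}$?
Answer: $- \frac{245}{264} \approx -0.92803$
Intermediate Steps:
$\frac{\left(-22\right) 13 - 204}{496 + \left(3 - 11\right) \left(-4\right)} = \frac{-286 - 204}{496 - -32} = - \frac{490}{496 + 32} = - \frac{490}{528} = \left(-490\right) \frac{1}{528} = - \frac{245}{264}$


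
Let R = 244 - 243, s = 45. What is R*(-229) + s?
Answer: -184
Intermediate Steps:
R = 1
R*(-229) + s = 1*(-229) + 45 = -229 + 45 = -184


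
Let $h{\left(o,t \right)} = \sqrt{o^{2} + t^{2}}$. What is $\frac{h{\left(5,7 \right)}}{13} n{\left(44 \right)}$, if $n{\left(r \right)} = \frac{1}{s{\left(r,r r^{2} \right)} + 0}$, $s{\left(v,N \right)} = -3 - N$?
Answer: $- \frac{\sqrt{74}}{1107431} \approx -7.7678 \cdot 10^{-6}$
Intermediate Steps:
$n{\left(r \right)} = \frac{1}{-3 - r^{3}}$ ($n{\left(r \right)} = \frac{1}{\left(-3 - r r^{2}\right) + 0} = \frac{1}{\left(-3 - r^{3}\right) + 0} = \frac{1}{-3 - r^{3}}$)
$\frac{h{\left(5,7 \right)}}{13} n{\left(44 \right)} = \frac{\sqrt{5^{2} + 7^{2}}}{13} \left(- \frac{1}{3 + 44^{3}}\right) = \sqrt{25 + 49} \cdot \frac{1}{13} \left(- \frac{1}{3 + 85184}\right) = \sqrt{74} \cdot \frac{1}{13} \left(- \frac{1}{85187}\right) = \frac{\sqrt{74}}{13} \left(\left(-1\right) \frac{1}{85187}\right) = \frac{\sqrt{74}}{13} \left(- \frac{1}{85187}\right) = - \frac{\sqrt{74}}{1107431}$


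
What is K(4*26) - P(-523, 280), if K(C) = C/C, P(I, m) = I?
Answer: 524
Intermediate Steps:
K(C) = 1
K(4*26) - P(-523, 280) = 1 - 1*(-523) = 1 + 523 = 524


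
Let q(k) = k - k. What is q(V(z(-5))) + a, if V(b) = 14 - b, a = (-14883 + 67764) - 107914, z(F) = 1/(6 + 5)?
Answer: -55033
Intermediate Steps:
z(F) = 1/11
a = -55033 (a = 52881 - 107914 = -55033)
q(k) = 0
q(V(z(-5))) + a = 0 - 55033 = -55033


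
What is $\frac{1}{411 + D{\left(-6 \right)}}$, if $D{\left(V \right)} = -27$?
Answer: $\frac{1}{384} \approx 0.0026042$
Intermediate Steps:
$\frac{1}{411 + D{\left(-6 \right)}} = \frac{1}{411 - 27} = \frac{1}{384}$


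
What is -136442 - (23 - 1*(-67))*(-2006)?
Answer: 44098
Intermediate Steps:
-136442 - (23 - 1*(-67))*(-2006) = -136442 - (23 + 67)*(-2006) = -136442 - 90*(-2006) = -136442 - 1*(-180540) = -136442 + 180540 = 44098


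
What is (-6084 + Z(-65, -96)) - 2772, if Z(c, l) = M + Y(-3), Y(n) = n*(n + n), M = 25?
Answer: -8813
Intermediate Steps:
Y(n) = 2*n² (Y(n) = n*(2*n) = 2*n²)
Z(c, l) = 43 (Z(c, l) = 25 + 2*(-3)² = 25 + 2*9 = 25 + 18 = 43)
(-6084 + Z(-65, -96)) - 2772 = (-6084 + 43) - 2772 = -6041 - 2772 = -8813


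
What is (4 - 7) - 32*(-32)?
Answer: 1021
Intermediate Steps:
(4 - 7) - 32*(-32) = -3 + 1024 = 1021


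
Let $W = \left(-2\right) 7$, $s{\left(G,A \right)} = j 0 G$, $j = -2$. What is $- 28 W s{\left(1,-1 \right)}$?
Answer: $0$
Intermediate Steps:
$s{\left(G,A \right)} = 0$ ($s{\left(G,A \right)} = \left(-2\right) 0 G = 0 G = 0$)
$W = -14$
$- 28 W s{\left(1,-1 \right)} = \left(-28\right) \left(-14\right) 0 = 392 \cdot 0 = 0$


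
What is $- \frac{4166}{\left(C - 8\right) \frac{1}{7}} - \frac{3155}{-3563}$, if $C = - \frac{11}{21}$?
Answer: $\frac{2182553071}{637777} \approx 3422.1$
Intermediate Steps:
$C = - \frac{11}{21}$ ($C = \left(-11\right) \frac{1}{21} = - \frac{11}{21} \approx -0.52381$)
$- \frac{4166}{\left(C - 8\right) \frac{1}{7}} - \frac{3155}{-3563} = - \frac{4166}{\left(- \frac{11}{21} - 8\right) \frac{1}{7}} - \frac{3155}{-3563} = - \frac{4166}{\left(- \frac{179}{21}\right) \frac{1}{7}} - - \frac{3155}{3563} = - \frac{4166}{- \frac{179}{147}} + \frac{3155}{3563} = \left(-4166\right) \left(- \frac{147}{179}\right) + \frac{3155}{3563} = \frac{612402}{179} + \frac{3155}{3563} = \frac{2182553071}{637777}$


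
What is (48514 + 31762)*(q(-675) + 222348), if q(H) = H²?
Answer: 54424960548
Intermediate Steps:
(48514 + 31762)*(q(-675) + 222348) = (48514 + 31762)*((-675)² + 222348) = 80276*(455625 + 222348) = 80276*677973 = 54424960548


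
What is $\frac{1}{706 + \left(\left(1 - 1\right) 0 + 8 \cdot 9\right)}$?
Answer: $\frac{1}{778} \approx 0.0012853$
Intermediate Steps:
$\frac{1}{706 + \left(\left(1 - 1\right) 0 + 8 \cdot 9\right)} = \frac{1}{706 + \left(0 \cdot 0 + 72\right)} = \frac{1}{706 + \left(0 + 72\right)} = \frac{1}{706 + 72} = \frac{1}{778}$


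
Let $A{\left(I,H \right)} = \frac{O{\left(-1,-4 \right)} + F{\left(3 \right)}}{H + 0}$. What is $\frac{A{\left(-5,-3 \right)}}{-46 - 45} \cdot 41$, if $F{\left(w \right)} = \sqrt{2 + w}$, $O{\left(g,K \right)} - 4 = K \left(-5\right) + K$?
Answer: $\frac{820}{273} + \frac{41 \sqrt{5}}{273} \approx 3.3395$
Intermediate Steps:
$O{\left(g,K \right)} = 4 - 4 K$ ($O{\left(g,K \right)} = 4 + \left(K \left(-5\right) + K\right) = 4 + \left(- 5 K + K\right) = 4 - 4 K$)
$A{\left(I,H \right)} = \frac{20 + \sqrt{5}}{H}$ ($A{\left(I,H \right)} = \frac{\left(4 - -16\right) + \sqrt{2 + 3}}{H + 0} = \frac{\left(4 + 16\right) + \sqrt{5}}{H} = \frac{20 + \sqrt{5}}{H}$)
$\frac{A{\left(-5,-3 \right)}}{-46 - 45} \cdot 41 = \frac{\frac{1}{-3} \left(20 + \sqrt{5}\right)}{-46 - 45} \cdot 41 = \frac{\left(- \frac{1}{3}\right) \left(20 + \sqrt{5}\right)}{-91} \cdot 41 = \left(- \frac{20}{3} - \frac{\sqrt{5}}{3}\right) \left(- \frac{1}{91}\right) 41 = \left(\frac{20}{273} + \frac{\sqrt{5}}{273}\right) 41 = \frac{820}{273} + \frac{41 \sqrt{5}}{273}$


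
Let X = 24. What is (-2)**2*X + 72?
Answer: 168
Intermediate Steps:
(-2)**2*X + 72 = (-2)**2*24 + 72 = 4*24 + 72 = 96 + 72 = 168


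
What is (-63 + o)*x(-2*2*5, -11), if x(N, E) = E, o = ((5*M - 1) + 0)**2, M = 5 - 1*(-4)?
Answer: -20603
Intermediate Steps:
M = 9 (M = 5 + 4 = 9)
o = 1936 (o = ((5*9 - 1) + 0)**2 = ((45 - 1) + 0)**2 = (44 + 0)**2 = 44**2 = 1936)
(-63 + o)*x(-2*2*5, -11) = (-63 + 1936)*(-11) = 1873*(-11) = -20603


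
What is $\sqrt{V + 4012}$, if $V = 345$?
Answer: $\sqrt{4357} \approx 66.008$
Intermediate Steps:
$\sqrt{V + 4012} = \sqrt{345 + 4012} = \sqrt{4357}$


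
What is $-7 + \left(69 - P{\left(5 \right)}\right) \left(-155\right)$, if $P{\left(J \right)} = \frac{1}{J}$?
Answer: $-10671$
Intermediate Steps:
$-7 + \left(69 - P{\left(5 \right)}\right) \left(-155\right) = -7 + \left(69 - \frac{1}{5}\right) \left(-155\right) = -7 + \frac{344}{5} \left(-155\right) = -7 - 10664 = -10671$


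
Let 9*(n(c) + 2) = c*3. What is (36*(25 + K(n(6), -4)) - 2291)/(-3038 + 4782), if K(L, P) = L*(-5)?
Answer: -1391/1744 ≈ -0.79759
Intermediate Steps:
n(c) = -2 + c/3 (n(c) = -2 + (c*3)/9 = -2 + (3*c)/9 = -2 + c/3)
K(L, P) = -5*L
(36*(25 + K(n(6), -4)) - 2291)/(-3038 + 4782) = (36*(25 - 5*(-2 + (⅓)*6)) - 2291)/(-3038 + 4782) = (36*(25 - 5*(-2 + 2)) - 2291)/1744 = (36*(25 - 5*0) - 2291)*(1/1744) = (36*(25 + 0) - 2291)*(1/1744) = (36*25 - 2291)*(1/1744) = (900 - 2291)*(1/1744) = -1391*1/1744 = -1391/1744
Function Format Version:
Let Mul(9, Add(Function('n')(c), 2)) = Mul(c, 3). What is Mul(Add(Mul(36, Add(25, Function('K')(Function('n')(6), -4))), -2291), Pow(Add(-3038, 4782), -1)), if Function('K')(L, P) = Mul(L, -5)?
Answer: Rational(-1391, 1744) ≈ -0.79759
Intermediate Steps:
Function('n')(c) = Add(-2, Mul(Rational(1, 3), c)) (Function('n')(c) = Add(-2, Mul(Rational(1, 9), Mul(c, 3))) = Add(-2, Mul(Rational(1, 9), Mul(3, c))) = Add(-2, Mul(Rational(1, 3), c)))
Function('K')(L, P) = Mul(-5, L)
Mul(Add(Mul(36, Add(25, Function('K')(Function('n')(6), -4))), -2291), Pow(Add(-3038, 4782), -1)) = Mul(Add(Mul(36, Add(25, Mul(-5, Add(-2, Mul(Rational(1, 3), 6))))), -2291), Pow(Add(-3038, 4782), -1)) = Mul(Add(Mul(36, Add(25, Mul(-5, Add(-2, 2)))), -2291), Pow(1744, -1)) = Mul(Add(Mul(36, Add(25, Mul(-5, 0))), -2291), Rational(1, 1744)) = Mul(Add(Mul(36, Add(25, 0)), -2291), Rational(1, 1744)) = Mul(Add(Mul(36, 25), -2291), Rational(1, 1744)) = Mul(Add(900, -2291), Rational(1, 1744)) = Mul(-1391, Rational(1, 1744)) = Rational(-1391, 1744)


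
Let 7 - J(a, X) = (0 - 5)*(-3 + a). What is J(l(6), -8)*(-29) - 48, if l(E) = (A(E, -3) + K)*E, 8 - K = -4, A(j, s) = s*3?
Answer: -2426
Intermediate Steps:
A(j, s) = 3*s
K = 12 (K = 8 - 1*(-4) = 8 + 4 = 12)
l(E) = 3*E (l(E) = (3*(-3) + 12)*E = (-9 + 12)*E = 3*E)
J(a, X) = -8 + 5*a (J(a, X) = 7 - (0 - 5)*(-3 + a) = 7 - (-5)*(-3 + a) = 7 - (15 - 5*a) = 7 + (-15 + 5*a) = -8 + 5*a)
J(l(6), -8)*(-29) - 48 = (-8 + 5*(3*6))*(-29) - 48 = (-8 + 5*18)*(-29) - 48 = (-8 + 90)*(-29) - 48 = 82*(-29) - 48 = -2378 - 48 = -2426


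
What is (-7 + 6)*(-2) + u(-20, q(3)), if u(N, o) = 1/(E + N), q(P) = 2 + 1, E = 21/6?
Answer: 64/33 ≈ 1.9394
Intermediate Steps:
E = 7/2 (E = 21*(1/6) = 7/2 ≈ 3.5000)
q(P) = 3
u(N, o) = 1/(7/2 + N)
(-7 + 6)*(-2) + u(-20, q(3)) = (-7 + 6)*(-2) + 2/(7 + 2*(-20)) = -1*(-2) + 2/(7 - 40) = 2 + 2/(-33) = 2 + 2*(-1/33) = 2 - 2/33 = 64/33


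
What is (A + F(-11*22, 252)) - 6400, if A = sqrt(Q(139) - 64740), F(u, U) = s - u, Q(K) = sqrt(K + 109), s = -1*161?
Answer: -6319 + I*sqrt(64740 - 2*sqrt(62)) ≈ -6319.0 + 254.41*I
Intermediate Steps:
s = -161
Q(K) = sqrt(109 + K)
F(u, U) = -161 - u
A = sqrt(-64740 + 2*sqrt(62)) (A = sqrt(sqrt(109 + 139) - 64740) = sqrt(sqrt(248) - 64740) = sqrt(2*sqrt(62) - 64740) = sqrt(-64740 + 2*sqrt(62)) ≈ 254.41*I)
(A + F(-11*22, 252)) - 6400 = (sqrt(-64740 + 2*sqrt(62)) + (-161 - (-11)*22)) - 6400 = (sqrt(-64740 + 2*sqrt(62)) + (-161 - 1*(-242))) - 6400 = (sqrt(-64740 + 2*sqrt(62)) + (-161 + 242)) - 6400 = (sqrt(-64740 + 2*sqrt(62)) + 81) - 6400 = (81 + sqrt(-64740 + 2*sqrt(62))) - 6400 = -6319 + sqrt(-64740 + 2*sqrt(62))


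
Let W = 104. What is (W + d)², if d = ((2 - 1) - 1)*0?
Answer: 10816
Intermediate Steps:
d = 0 (d = (1 - 1)*0 = 0*0 = 0)
(W + d)² = (104 + 0)² = 104² = 10816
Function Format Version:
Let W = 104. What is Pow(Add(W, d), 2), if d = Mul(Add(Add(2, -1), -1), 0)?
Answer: 10816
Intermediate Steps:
d = 0 (d = Mul(Add(1, -1), 0) = Mul(0, 0) = 0)
Pow(Add(W, d), 2) = Pow(Add(104, 0), 2) = Pow(104, 2) = 10816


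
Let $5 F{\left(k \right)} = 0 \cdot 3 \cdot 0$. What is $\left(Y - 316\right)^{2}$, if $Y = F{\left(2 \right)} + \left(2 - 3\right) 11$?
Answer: $106929$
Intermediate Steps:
$F{\left(k \right)} = 0$ ($F{\left(k \right)} = \frac{0 \cdot 3 \cdot 0}{5} = \frac{0 \cdot 0}{5} = \frac{1}{5} \cdot 0 = 0$)
$Y = -11$ ($Y = 0 + \left(2 - 3\right) 11 = 0 - 11 = -11$)
$\left(Y - 316\right)^{2} = \left(-11 - 316\right)^{2} = \left(-327\right)^{2} = 106929$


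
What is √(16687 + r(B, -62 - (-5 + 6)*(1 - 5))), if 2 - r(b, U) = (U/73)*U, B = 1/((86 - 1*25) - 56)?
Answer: √88690109/73 ≈ 129.01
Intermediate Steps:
B = ⅕ (B = 1/((86 - 25) - 56) = 1/(61 - 56) = 1/5 = ⅕ ≈ 0.20000)
r(b, U) = 2 - U²/73 (r(b, U) = 2 - U/73*U = 2 - U²/73)
√(16687 + r(B, -62 - (-5 + 6)*(1 - 5))) = √(16687 + (2 - (-62 - (-5 + 6)*(1 - 5))²/73)) = √(16687 + (2 - (-62 - (-4))²/73)) = √(16687 + (2 - (-62 - 1*(-4))²/73)) = √(16687 + (2 - (-62 + 4)²/73)) = √(16687 + (2 - 1/73*(-58)²)) = √(16687 + (2 - 1/73*3364)) = √(16687 + (2 - 3364/73)) = √(16687 - 3218/73) = √(1214933/73) = √88690109/73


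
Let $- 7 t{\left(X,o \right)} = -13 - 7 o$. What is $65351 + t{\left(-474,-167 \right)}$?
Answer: $\frac{456301}{7} \approx 65186.0$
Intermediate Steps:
$t{\left(X,o \right)} = \frac{13}{7} + o$ ($t{\left(X,o \right)} = - \frac{-13 - 7 o}{7} = \frac{13}{7} + o$)
$65351 + t{\left(-474,-167 \right)} = 65351 + \left(\frac{13}{7} - 167\right) = 65351 - \frac{1156}{7} = \frac{456301}{7}$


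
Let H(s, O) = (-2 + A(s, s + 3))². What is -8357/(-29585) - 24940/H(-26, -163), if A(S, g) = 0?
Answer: -3023838/485 ≈ -6234.7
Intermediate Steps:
H(s, O) = 4 (H(s, O) = (-2 + 0)² = (-2)² = 4)
-8357/(-29585) - 24940/H(-26, -163) = -8357/(-29585) - 24940/4 = -8357*(-1/29585) - 24940*¼ = 137/485 - 6235 = -3023838/485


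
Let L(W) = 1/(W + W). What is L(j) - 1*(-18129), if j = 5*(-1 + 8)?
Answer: 1269031/70 ≈ 18129.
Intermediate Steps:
j = 35 (j = 5*7 = 35)
L(W) = 1/(2*W)
L(j) - 1*(-18129) = (½)/35 - 1*(-18129) = (½)*(1/35) + 18129 = 1/70 + 18129 = 1269031/70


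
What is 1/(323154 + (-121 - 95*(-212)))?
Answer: 1/343173 ≈ 2.9140e-6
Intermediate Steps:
1/(323154 + (-121 - 95*(-212))) = 1/(323154 + (-121 + 20140)) = 1/(323154 + 20019) = 1/343173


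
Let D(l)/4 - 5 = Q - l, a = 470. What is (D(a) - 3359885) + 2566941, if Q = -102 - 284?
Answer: -796348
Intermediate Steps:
Q = -386
D(l) = -1524 - 4*l (D(l) = 20 + 4*(-386 - l) = 20 + (-1544 - 4*l) = -1524 - 4*l)
(D(a) - 3359885) + 2566941 = ((-1524 - 4*470) - 3359885) + 2566941 = ((-1524 - 1880) - 3359885) + 2566941 = (-3404 - 3359885) + 2566941 = -3363289 + 2566941 = -796348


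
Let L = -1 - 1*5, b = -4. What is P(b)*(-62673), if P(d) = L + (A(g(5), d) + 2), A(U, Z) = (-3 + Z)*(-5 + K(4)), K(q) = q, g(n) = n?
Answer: -188019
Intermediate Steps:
A(U, Z) = 3 - Z (A(U, Z) = (-3 + Z)*(-5 + 4) = (-3 + Z)*(-1) = 3 - Z)
L = -6 (L = -1 - 5 = -6)
P(d) = -1 - d (P(d) = -6 + ((3 - d) + 2) = -6 + (5 - d) = -1 - d)
P(b)*(-62673) = (-1 - 1*(-4))*(-62673) = (-1 + 4)*(-62673) = 3*(-62673) = -188019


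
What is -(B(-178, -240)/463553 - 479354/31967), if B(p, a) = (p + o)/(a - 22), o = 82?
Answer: 29108982469406/1941210236381 ≈ 14.995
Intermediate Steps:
B(p, a) = (82 + p)/(-22 + a) (B(p, a) = (p + 82)/(a - 22) = (82 + p)/(-22 + a))
-(B(-178, -240)/463553 - 479354/31967) = -(((82 - 178)/(-22 - 240))/463553 - 479354/31967) = -((-96/(-262))*(1/463553) - 479354*1/31967) = -(-1/262*(-96)*(1/463553) - 479354/31967) = -((48/131)*(1/463553) - 479354/31967) = -(48/60725443 - 479354/31967) = -1*(-29108982469406/1941210236381) = 29108982469406/1941210236381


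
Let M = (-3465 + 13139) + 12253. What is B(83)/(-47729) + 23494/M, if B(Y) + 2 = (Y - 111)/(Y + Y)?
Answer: 93075592318/86863963989 ≈ 1.0715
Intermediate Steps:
M = 21927 (M = 9674 + 12253 = 21927)
B(Y) = -2 + (-111 + Y)/(2*Y) (B(Y) = -2 + (Y - 111)/(Y + Y) = -2 + (-111 + Y)/((2*Y)) = -2 + (-111 + Y)*(1/(2*Y)) = -2 + (-111 + Y)/(2*Y))
B(83)/(-47729) + 23494/M = ((3/2)*(-37 - 1*83)/83)/(-47729) + 23494/21927 = ((3/2)*(1/83)*(-37 - 83))*(-1/47729) + 23494*(1/21927) = ((3/2)*(1/83)*(-120))*(-1/47729) + 23494/21927 = -180/83*(-1/47729) + 23494/21927 = 180/3961507 + 23494/21927 = 93075592318/86863963989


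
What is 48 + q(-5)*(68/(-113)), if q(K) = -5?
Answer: 5764/113 ≈ 51.009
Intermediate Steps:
48 + q(-5)*(68/(-113)) = 48 - 340/(-113) = 48 - 340*(-1)/113 = 48 - 5*(-68/113) = 48 + 340/113 = 5764/113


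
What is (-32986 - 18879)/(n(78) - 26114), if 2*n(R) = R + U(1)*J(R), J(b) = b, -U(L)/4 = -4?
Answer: 51865/25451 ≈ 2.0378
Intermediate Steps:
U(L) = 16 (U(L) = -4*(-4) = 16)
n(R) = 17*R/2 (n(R) = (R + 16*R)/2 = (17*R)/2 = 17*R/2)
(-32986 - 18879)/(n(78) - 26114) = (-32986 - 18879)/((17/2)*78 - 26114) = -51865/(663 - 26114) = -51865/(-25451) = -51865*(-1/25451) = 51865/25451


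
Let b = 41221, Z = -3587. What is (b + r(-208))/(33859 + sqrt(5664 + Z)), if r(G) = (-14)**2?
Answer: 1402338203/1146429804 - 41417*sqrt(2077)/1146429804 ≈ 1.2216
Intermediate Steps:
r(G) = 196
(b + r(-208))/(33859 + sqrt(5664 + Z)) = (41221 + 196)/(33859 + sqrt(5664 - 3587)) = 41417/(33859 + sqrt(2077))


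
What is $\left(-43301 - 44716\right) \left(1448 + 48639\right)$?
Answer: $-4408507479$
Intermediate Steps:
$\left(-43301 - 44716\right) \left(1448 + 48639\right) = \left(-88017\right) 50087 = -4408507479$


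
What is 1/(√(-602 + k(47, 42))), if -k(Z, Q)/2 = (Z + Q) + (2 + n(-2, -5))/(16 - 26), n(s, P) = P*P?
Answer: -I*√19365/3873 ≈ -0.03593*I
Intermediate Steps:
n(s, P) = P²
k(Z, Q) = 27/5 - 2*Q - 2*Z (k(Z, Q) = -2*((Z + Q) + (2 + (-5)²)/(16 - 26)) = -2*((Q + Z) + (2 + 25)/(-10)) = -2*((Q + Z) + 27*(-⅒)) = -2*((Q + Z) - 27/10) = -2*(-27/10 + Q + Z) = 27/5 - 2*Q - 2*Z)
1/(√(-602 + k(47, 42))) = 1/(√(-602 + (27/5 - 2*42 - 2*47))) = 1/(√(-602 + (27/5 - 84 - 94))) = 1/(√(-602 - 863/5)) = 1/(√(-3873/5)) = 1/(I*√19365/5) = -I*√19365/3873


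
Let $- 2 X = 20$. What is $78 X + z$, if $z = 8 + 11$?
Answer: $-761$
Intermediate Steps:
$X = -10$ ($X = \left(- \frac{1}{2}\right) 20 = -10$)
$z = 19$
$78 X + z = 78 \left(-10\right) + 19 = -780 + 19 = -761$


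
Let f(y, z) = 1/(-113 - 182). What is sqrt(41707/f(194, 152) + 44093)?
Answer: 4*I*sqrt(766217) ≈ 3501.4*I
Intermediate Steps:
f(y, z) = -1/295 (f(y, z) = 1/(-295) = -1/295)
sqrt(41707/f(194, 152) + 44093) = sqrt(41707/(-1/295) + 44093) = sqrt(41707*(-295) + 44093) = sqrt(-12303565 + 44093) = sqrt(-12259472) = 4*I*sqrt(766217)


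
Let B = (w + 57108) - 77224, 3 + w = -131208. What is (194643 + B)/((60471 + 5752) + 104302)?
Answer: 43316/170525 ≈ 0.25402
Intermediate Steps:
w = -131211 (w = -3 - 131208 = -131211)
B = -151327 (B = (-131211 + 57108) - 77224 = -74103 - 77224 = -151327)
(194643 + B)/((60471 + 5752) + 104302) = (194643 - 151327)/((60471 + 5752) + 104302) = 43316/(66223 + 104302) = 43316/170525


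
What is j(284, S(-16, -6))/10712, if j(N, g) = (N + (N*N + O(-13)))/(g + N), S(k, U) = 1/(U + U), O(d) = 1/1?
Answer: 242823/9123946 ≈ 0.026614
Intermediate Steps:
O(d) = 1
S(k, U) = 1/(2*U)
j(N, g) = (1 + N + N**2)/(N + g) (j(N, g) = (N + (N*N + 1))/(g + N) = (N + (N**2 + 1))/(N + g) = (N + (1 + N**2))/(N + g) = (1 + N + N**2)/(N + g))
j(284, S(-16, -6))/10712 = ((1 + 284 + 284**2)/(284 + (1/2)/(-6)))/10712 = ((1 + 284 + 80656)/(284 + (1/2)*(-1/6)))*(1/10712) = (80941/(284 - 1/12))*(1/10712) = (80941/(3407/12))*(1/10712) = ((12/3407)*80941)*(1/10712) = (971292/3407)*(1/10712) = 242823/9123946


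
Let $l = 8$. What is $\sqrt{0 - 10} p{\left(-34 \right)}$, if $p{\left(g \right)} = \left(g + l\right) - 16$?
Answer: $- 42 i \sqrt{10} \approx - 132.82 i$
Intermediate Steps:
$p{\left(g \right)} = -8 + g$ ($p{\left(g \right)} = \left(g + 8\right) - 16 = \left(8 + g\right) - 16 = -8 + g$)
$\sqrt{0 - 10} p{\left(-34 \right)} = \sqrt{0 - 10} \left(-8 - 34\right) = \sqrt{-10} \left(-42\right) = i \sqrt{10} \left(-42\right) = - 42 i \sqrt{10}$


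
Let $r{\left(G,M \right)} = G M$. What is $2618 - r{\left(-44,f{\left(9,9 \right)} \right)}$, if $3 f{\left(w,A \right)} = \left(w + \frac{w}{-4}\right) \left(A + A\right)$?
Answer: $4400$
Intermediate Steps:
$f{\left(w,A \right)} = \frac{A w}{2}$ ($f{\left(w,A \right)} = \frac{\left(w + \frac{w}{-4}\right) \left(A + A\right)}{3} = \frac{\left(w + w \left(- \frac{1}{4}\right)\right) 2 A}{3} = \frac{\left(w - \frac{w}{4}\right) 2 A}{3} = \frac{\frac{3 w}{4} \cdot 2 A}{3} = \frac{\frac{3}{2} A w}{3} = \frac{A w}{2}$)
$2618 - r{\left(-44,f{\left(9,9 \right)} \right)} = 2618 - - 44 \cdot \frac{1}{2} \cdot 9 \cdot 9 = 2618 - \left(-44\right) \frac{81}{2} = 2618 - -1782 = 2618 + 1782 = 4400$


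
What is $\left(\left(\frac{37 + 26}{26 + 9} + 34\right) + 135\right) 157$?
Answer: $\frac{134078}{5} \approx 26816.0$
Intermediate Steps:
$\left(\left(\frac{37 + 26}{26 + 9} + 34\right) + 135\right) 157 = \left(\left(\frac{63}{35} + 34\right) + 135\right) 157 = \left(\left(63 \cdot \frac{1}{35} + 34\right) + 135\right) 157 = \left(\left(\frac{9}{5} + 34\right) + 135\right) 157 = \left(\frac{179}{5} + 135\right) 157 = \frac{854}{5} \cdot 157 = \frac{134078}{5}$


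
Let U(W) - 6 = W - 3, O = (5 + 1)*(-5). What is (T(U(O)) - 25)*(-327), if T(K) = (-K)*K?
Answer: 246558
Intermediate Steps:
O = -30 (O = 6*(-5) = -30)
U(W) = 3 + W (U(W) = 6 + (W - 3) = 6 + (-3 + W) = 3 + W)
T(K) = -K²
(T(U(O)) - 25)*(-327) = (-(3 - 30)² - 25)*(-327) = (-1*(-27)² - 25)*(-327) = (-1*729 - 25)*(-327) = (-729 - 25)*(-327) = -754*(-327) = 246558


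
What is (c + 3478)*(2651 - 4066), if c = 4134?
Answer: -10770980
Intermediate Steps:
(c + 3478)*(2651 - 4066) = (4134 + 3478)*(2651 - 4066) = 7612*(-1415) = -10770980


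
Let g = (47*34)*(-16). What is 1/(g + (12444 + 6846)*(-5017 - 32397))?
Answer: -1/721741628 ≈ -1.3855e-9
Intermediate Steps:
g = -25568 (g = 1598*(-16) = -25568)
1/(g + (12444 + 6846)*(-5017 - 32397)) = 1/(-25568 + (12444 + 6846)*(-5017 - 32397)) = 1/(-25568 + 19290*(-37414)) = 1/(-25568 - 721716060) = 1/(-721741628) = -1/721741628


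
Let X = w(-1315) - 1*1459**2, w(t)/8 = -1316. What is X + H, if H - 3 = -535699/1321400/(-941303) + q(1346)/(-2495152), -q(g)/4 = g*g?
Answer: -37722468367766929211877/17633888266603400 ≈ -2.1392e+6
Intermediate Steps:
w(t) = -10528 (w(t) = 8*(-1316) = -10528)
q(g) = -4*g**2 (q(g) = -4*g*g = -4*g**2)
X = -2139209 (X = -10528 - 1*1459**2 = -10528 - 1*2128681 = -10528 - 2128681 = -2139209)
H = 104117145463498723/17633888266603400 (H = 3 + (-535699/1321400/(-941303) - 4*1346**2/(-2495152)) = 3 + (-535699*1/1321400*(-1/941303) - 4*1811716*(-1/2495152)) = 3 + (-535699/1321400*(-1/941303) - 7246864*(-1/2495152)) = 3 + (535699/1243837784200 + 452929/155947) = 3 + 51215480663688523/17633888266603400 = 104117145463498723/17633888266603400 ≈ 5.9044)
X + H = -2139209 + 104117145463498723/17633888266603400 = -37722468367766929211877/17633888266603400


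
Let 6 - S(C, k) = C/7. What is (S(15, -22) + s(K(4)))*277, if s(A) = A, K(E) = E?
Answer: 15235/7 ≈ 2176.4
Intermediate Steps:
S(C, k) = 6 - C/7
(S(15, -22) + s(K(4)))*277 = ((6 - ⅐*15) + 4)*277 = ((6 - 15/7) + 4)*277 = (27/7 + 4)*277 = (55/7)*277 = 15235/7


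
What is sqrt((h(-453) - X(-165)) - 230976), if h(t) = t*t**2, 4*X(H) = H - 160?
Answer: I*sqrt(372762287)/2 ≈ 9653.5*I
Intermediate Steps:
X(H) = -40 + H/4 (X(H) = (H - 160)/4 = (-160 + H)/4 = -40 + H/4)
h(t) = t**3
sqrt((h(-453) - X(-165)) - 230976) = sqrt(((-453)**3 - (-40 + (1/4)*(-165))) - 230976) = sqrt((-92959677 - (-40 - 165/4)) - 230976) = sqrt((-92959677 - 1*(-325/4)) - 230976) = sqrt((-92959677 + 325/4) - 230976) = sqrt(-371838383/4 - 230976) = sqrt(-372762287/4) = I*sqrt(372762287)/2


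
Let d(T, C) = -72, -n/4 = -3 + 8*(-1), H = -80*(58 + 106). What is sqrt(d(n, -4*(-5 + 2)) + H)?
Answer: 2*I*sqrt(3298) ≈ 114.86*I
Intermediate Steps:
H = -13120 (H = -80*164 = -13120)
n = 44 (n = -4*(-3 + 8*(-1)) = -4*(-3 - 8) = -4*(-11) = 44)
sqrt(d(n, -4*(-5 + 2)) + H) = sqrt(-72 - 13120) = sqrt(-13192) = 2*I*sqrt(3298)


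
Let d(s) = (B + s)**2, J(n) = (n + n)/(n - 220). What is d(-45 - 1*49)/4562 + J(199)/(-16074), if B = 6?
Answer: 653958463/384980337 ≈ 1.6987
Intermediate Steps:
J(n) = 2*n/(-220 + n) (J(n) = (2*n)/(-220 + n) = 2*n/(-220 + n))
d(s) = (6 + s)**2
d(-45 - 1*49)/4562 + J(199)/(-16074) = (6 + (-45 - 1*49))**2/4562 + (2*199/(-220 + 199))/(-16074) = (6 + (-45 - 49))**2*(1/4562) + (2*199/(-21))*(-1/16074) = (6 - 94)**2*(1/4562) + (2*199*(-1/21))*(-1/16074) = (-88)**2*(1/4562) - 398/21*(-1/16074) = 7744*(1/4562) + 199/168777 = 3872/2281 + 199/168777 = 653958463/384980337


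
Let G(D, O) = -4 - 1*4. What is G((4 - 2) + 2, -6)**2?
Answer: 64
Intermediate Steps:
G(D, O) = -8 (G(D, O) = -4 - 4 = -8)
G((4 - 2) + 2, -6)**2 = (-8)**2 = 64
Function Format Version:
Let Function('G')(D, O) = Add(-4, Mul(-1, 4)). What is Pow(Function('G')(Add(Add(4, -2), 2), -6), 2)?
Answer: 64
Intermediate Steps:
Function('G')(D, O) = -8 (Function('G')(D, O) = Add(-4, -4) = -8)
Pow(Function('G')(Add(Add(4, -2), 2), -6), 2) = Pow(-8, 2) = 64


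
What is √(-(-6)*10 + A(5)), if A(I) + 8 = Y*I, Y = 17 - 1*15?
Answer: √62 ≈ 7.8740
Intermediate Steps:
Y = 2 (Y = 17 - 15 = 2)
A(I) = -8 + 2*I
√(-(-6)*10 + A(5)) = √(-(-6)*10 + (-8 + 2*5)) = √(-1*(-60) + (-8 + 10)) = √(60 + 2) = √62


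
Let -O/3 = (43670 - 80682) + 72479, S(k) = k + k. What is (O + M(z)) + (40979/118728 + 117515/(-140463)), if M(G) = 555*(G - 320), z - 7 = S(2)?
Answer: -171646278348481/617662632 ≈ -2.7790e+5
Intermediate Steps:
S(k) = 2*k
z = 11 (z = 7 + 2*2 = 7 + 4 = 11)
O = -106401 (O = -3*((43670 - 80682) + 72479) = -3*(-37012 + 72479) = -3*35467 = -106401)
M(G) = -177600 + 555*G (M(G) = 555*(-320 + G) = -177600 + 555*G)
(O + M(z)) + (40979/118728 + 117515/(-140463)) = (-106401 + (-177600 + 555*11)) + (40979/118728 + 117515/(-140463)) = (-106401 + (-177600 + 6105)) + (40979*(1/118728) + 117515*(-1/140463)) = (-106401 - 171495) + (40979/118728 - 117515/140463) = -277896 - 303566209/617662632 = -171646278348481/617662632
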